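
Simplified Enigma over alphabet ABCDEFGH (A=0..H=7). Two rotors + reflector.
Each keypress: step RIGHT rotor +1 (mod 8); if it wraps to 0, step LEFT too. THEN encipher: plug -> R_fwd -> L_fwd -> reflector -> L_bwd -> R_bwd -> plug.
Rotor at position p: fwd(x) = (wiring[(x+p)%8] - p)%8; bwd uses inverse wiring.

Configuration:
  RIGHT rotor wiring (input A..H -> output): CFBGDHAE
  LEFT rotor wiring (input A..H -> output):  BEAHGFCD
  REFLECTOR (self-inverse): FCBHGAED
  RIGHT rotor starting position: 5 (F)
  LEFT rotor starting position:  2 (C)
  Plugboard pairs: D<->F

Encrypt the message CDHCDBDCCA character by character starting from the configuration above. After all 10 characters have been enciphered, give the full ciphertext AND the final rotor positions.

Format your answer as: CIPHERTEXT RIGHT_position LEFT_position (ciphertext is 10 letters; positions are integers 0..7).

Answer: HHDBEFBDFG 7 3

Derivation:
Char 1 ('C'): step: R->6, L=2; C->plug->C->R->E->L->A->refl->F->L'->B->R'->H->plug->H
Char 2 ('D'): step: R->7, L=2; D->plug->F->R->E->L->A->refl->F->L'->B->R'->H->plug->H
Char 3 ('H'): step: R->0, L->3 (L advanced); H->plug->H->R->E->L->A->refl->F->L'->H->R'->F->plug->D
Char 4 ('C'): step: R->1, L=3; C->plug->C->R->F->L->G->refl->E->L'->A->R'->B->plug->B
Char 5 ('D'): step: R->2, L=3; D->plug->F->R->C->L->C->refl->B->L'->G->R'->E->plug->E
Char 6 ('B'): step: R->3, L=3; B->plug->B->R->A->L->E->refl->G->L'->F->R'->D->plug->F
Char 7 ('D'): step: R->4, L=3; D->plug->F->R->B->L->D->refl->H->L'->D->R'->B->plug->B
Char 8 ('C'): step: R->5, L=3; C->plug->C->R->H->L->F->refl->A->L'->E->R'->F->plug->D
Char 9 ('C'): step: R->6, L=3; C->plug->C->R->E->L->A->refl->F->L'->H->R'->D->plug->F
Char 10 ('A'): step: R->7, L=3; A->plug->A->R->F->L->G->refl->E->L'->A->R'->G->plug->G
Final: ciphertext=HHDBEFBDFG, RIGHT=7, LEFT=3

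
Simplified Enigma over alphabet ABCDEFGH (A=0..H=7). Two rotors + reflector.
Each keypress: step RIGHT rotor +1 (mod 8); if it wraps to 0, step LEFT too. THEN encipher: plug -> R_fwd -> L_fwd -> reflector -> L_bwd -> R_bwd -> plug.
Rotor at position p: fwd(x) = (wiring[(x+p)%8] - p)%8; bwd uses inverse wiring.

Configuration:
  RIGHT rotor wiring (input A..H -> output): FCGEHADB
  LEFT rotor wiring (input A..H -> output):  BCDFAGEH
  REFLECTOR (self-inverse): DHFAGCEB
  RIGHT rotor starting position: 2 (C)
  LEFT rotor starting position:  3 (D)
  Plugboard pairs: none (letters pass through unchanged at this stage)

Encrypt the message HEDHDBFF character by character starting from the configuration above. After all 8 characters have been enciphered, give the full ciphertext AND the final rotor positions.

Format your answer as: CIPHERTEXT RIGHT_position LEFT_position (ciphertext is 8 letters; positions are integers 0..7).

Answer: EHFCAGCD 2 4

Derivation:
Char 1 ('H'): step: R->3, L=3; H->plug->H->R->D->L->B->refl->H->L'->G->R'->E->plug->E
Char 2 ('E'): step: R->4, L=3; E->plug->E->R->B->L->F->refl->C->L'->A->R'->H->plug->H
Char 3 ('D'): step: R->5, L=3; D->plug->D->R->A->L->C->refl->F->L'->B->R'->F->plug->F
Char 4 ('H'): step: R->6, L=3; H->plug->H->R->C->L->D->refl->A->L'->H->R'->C->plug->C
Char 5 ('D'): step: R->7, L=3; D->plug->D->R->H->L->A->refl->D->L'->C->R'->A->plug->A
Char 6 ('B'): step: R->0, L->4 (L advanced); B->plug->B->R->C->L->A->refl->D->L'->D->R'->G->plug->G
Char 7 ('F'): step: R->1, L=4; F->plug->F->R->C->L->A->refl->D->L'->D->R'->C->plug->C
Char 8 ('F'): step: R->2, L=4; F->plug->F->R->H->L->B->refl->H->L'->G->R'->D->plug->D
Final: ciphertext=EHFCAGCD, RIGHT=2, LEFT=4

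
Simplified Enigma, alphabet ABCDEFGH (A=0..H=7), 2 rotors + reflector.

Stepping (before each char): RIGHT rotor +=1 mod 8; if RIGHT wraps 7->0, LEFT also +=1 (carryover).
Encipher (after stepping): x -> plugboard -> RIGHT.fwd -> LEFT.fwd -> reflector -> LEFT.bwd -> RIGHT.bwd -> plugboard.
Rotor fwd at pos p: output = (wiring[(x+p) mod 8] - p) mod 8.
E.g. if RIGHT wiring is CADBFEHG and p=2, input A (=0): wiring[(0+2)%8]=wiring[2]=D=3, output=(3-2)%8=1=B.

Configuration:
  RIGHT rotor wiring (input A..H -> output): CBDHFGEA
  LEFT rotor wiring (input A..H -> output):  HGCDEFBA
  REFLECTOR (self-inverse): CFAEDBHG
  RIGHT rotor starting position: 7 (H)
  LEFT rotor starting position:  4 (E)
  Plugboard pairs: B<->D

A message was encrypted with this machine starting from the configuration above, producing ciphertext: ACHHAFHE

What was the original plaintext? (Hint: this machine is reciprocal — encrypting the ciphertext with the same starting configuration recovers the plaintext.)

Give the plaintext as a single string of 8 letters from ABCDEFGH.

Answer: DGFCDDBD

Derivation:
Char 1 ('A'): step: R->0, L->5 (L advanced); A->plug->A->R->C->L->D->refl->E->L'->B->R'->B->plug->D
Char 2 ('C'): step: R->1, L=5; C->plug->C->R->G->L->G->refl->H->L'->H->R'->G->plug->G
Char 3 ('H'): step: R->2, L=5; H->plug->H->R->H->L->H->refl->G->L'->G->R'->F->plug->F
Char 4 ('H'): step: R->3, L=5; H->plug->H->R->A->L->A->refl->C->L'->D->R'->C->plug->C
Char 5 ('A'): step: R->4, L=5; A->plug->A->R->B->L->E->refl->D->L'->C->R'->B->plug->D
Char 6 ('F'): step: R->5, L=5; F->plug->F->R->G->L->G->refl->H->L'->H->R'->B->plug->D
Char 7 ('H'): step: R->6, L=5; H->plug->H->R->A->L->A->refl->C->L'->D->R'->D->plug->B
Char 8 ('E'): step: R->7, L=5; E->plug->E->R->A->L->A->refl->C->L'->D->R'->B->plug->D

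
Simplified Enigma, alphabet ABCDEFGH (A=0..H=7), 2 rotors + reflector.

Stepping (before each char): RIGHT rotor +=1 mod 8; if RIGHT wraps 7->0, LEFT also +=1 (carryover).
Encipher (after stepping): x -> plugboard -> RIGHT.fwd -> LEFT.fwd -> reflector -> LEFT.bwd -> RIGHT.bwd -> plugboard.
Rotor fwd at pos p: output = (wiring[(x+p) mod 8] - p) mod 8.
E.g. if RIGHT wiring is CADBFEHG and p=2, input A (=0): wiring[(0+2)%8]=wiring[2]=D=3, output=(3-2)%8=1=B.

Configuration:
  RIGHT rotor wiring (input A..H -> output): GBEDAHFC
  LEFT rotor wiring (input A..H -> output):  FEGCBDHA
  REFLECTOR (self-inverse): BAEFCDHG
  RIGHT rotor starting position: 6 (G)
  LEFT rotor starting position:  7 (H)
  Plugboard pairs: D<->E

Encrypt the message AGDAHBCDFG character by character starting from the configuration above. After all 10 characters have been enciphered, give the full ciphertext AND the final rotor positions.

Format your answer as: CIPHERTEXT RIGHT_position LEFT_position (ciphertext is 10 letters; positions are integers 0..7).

Answer: FDCCFCBGAA 0 1

Derivation:
Char 1 ('A'): step: R->7, L=7; A->plug->A->R->D->L->H->refl->G->L'->B->R'->F->plug->F
Char 2 ('G'): step: R->0, L->0 (L advanced); G->plug->G->R->F->L->D->refl->F->L'->A->R'->E->plug->D
Char 3 ('D'): step: R->1, L=0; D->plug->E->R->G->L->H->refl->G->L'->C->R'->C->plug->C
Char 4 ('A'): step: R->2, L=0; A->plug->A->R->C->L->G->refl->H->L'->G->R'->C->plug->C
Char 5 ('H'): step: R->3, L=0; H->plug->H->R->B->L->E->refl->C->L'->D->R'->F->plug->F
Char 6 ('B'): step: R->4, L=0; B->plug->B->R->D->L->C->refl->E->L'->B->R'->C->plug->C
Char 7 ('C'): step: R->5, L=0; C->plug->C->R->F->L->D->refl->F->L'->A->R'->B->plug->B
Char 8 ('D'): step: R->6, L=0; D->plug->E->R->G->L->H->refl->G->L'->C->R'->G->plug->G
Char 9 ('F'): step: R->7, L=0; F->plug->F->R->B->L->E->refl->C->L'->D->R'->A->plug->A
Char 10 ('G'): step: R->0, L->1 (L advanced); G->plug->G->R->F->L->G->refl->H->L'->G->R'->A->plug->A
Final: ciphertext=FDCCFCBGAA, RIGHT=0, LEFT=1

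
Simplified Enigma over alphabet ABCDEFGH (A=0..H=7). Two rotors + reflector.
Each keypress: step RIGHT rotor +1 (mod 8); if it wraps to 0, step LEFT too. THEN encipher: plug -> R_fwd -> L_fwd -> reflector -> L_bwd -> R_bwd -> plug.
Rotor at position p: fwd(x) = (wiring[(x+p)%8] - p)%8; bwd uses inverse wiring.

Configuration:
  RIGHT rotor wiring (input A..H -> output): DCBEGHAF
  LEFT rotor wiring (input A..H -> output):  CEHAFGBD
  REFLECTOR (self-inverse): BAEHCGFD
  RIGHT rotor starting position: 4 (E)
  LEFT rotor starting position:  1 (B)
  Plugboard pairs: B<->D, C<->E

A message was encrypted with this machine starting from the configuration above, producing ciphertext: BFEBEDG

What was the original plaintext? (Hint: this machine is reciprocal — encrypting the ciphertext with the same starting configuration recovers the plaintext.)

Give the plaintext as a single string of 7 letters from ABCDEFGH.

Answer: DCADFED

Derivation:
Char 1 ('B'): step: R->5, L=1; B->plug->D->R->G->L->C->refl->E->L'->D->R'->B->plug->D
Char 2 ('F'): step: R->6, L=1; F->plug->F->R->G->L->C->refl->E->L'->D->R'->E->plug->C
Char 3 ('E'): step: R->7, L=1; E->plug->C->R->D->L->E->refl->C->L'->G->R'->A->plug->A
Char 4 ('B'): step: R->0, L->2 (L advanced); B->plug->D->R->E->L->H->refl->D->L'->C->R'->B->plug->D
Char 5 ('E'): step: R->1, L=2; E->plug->C->R->D->L->E->refl->C->L'->H->R'->F->plug->F
Char 6 ('D'): step: R->2, L=2; D->plug->B->R->C->L->D->refl->H->L'->E->R'->C->plug->E
Char 7 ('G'): step: R->3, L=2; G->plug->G->R->H->L->C->refl->E->L'->D->R'->B->plug->D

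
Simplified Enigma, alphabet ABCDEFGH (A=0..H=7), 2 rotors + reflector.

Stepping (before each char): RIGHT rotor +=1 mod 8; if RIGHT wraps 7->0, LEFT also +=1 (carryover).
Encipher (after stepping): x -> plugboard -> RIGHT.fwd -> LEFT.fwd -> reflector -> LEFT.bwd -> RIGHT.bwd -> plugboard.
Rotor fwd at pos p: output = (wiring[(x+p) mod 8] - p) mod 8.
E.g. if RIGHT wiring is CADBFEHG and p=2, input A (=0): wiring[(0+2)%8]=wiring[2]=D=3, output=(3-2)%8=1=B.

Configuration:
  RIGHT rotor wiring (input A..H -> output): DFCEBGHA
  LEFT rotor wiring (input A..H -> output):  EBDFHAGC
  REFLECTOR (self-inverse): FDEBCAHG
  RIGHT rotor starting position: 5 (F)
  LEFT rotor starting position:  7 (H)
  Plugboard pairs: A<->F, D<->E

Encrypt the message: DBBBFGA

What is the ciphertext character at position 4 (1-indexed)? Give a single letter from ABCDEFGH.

Char 1 ('D'): step: R->6, L=7; D->plug->E->R->E->L->G->refl->H->L'->H->R'->D->plug->E
Char 2 ('B'): step: R->7, L=7; B->plug->B->R->E->L->G->refl->H->L'->H->R'->G->plug->G
Char 3 ('B'): step: R->0, L->0 (L advanced); B->plug->B->R->F->L->A->refl->F->L'->D->R'->A->plug->F
Char 4 ('B'): step: R->1, L=0; B->plug->B->R->B->L->B->refl->D->L'->C->R'->H->plug->H

H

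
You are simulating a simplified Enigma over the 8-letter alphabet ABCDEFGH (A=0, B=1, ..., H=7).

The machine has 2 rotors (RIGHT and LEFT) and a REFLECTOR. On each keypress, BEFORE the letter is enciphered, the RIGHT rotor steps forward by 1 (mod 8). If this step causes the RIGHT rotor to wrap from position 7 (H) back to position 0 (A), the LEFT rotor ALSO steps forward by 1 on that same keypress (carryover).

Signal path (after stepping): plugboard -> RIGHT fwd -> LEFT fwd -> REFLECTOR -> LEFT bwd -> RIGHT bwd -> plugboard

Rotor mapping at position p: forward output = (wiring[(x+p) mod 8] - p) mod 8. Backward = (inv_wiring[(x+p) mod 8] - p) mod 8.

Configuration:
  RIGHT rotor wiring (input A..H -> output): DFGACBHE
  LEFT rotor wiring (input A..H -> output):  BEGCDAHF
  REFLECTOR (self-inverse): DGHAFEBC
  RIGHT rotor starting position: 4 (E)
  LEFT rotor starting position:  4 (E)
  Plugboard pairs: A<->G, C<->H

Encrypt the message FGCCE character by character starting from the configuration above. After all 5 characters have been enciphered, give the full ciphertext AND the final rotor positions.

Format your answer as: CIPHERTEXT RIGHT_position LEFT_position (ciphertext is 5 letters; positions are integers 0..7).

Char 1 ('F'): step: R->5, L=4; F->plug->F->R->B->L->E->refl->F->L'->E->R'->A->plug->G
Char 2 ('G'): step: R->6, L=4; G->plug->A->R->B->L->E->refl->F->L'->E->R'->G->plug->A
Char 3 ('C'): step: R->7, L=4; C->plug->H->R->A->L->H->refl->C->L'->G->R'->C->plug->H
Char 4 ('C'): step: R->0, L->5 (L advanced); C->plug->H->R->E->L->H->refl->C->L'->B->R'->F->plug->F
Char 5 ('E'): step: R->1, L=5; E->plug->E->R->A->L->D->refl->A->L'->C->R'->H->plug->C
Final: ciphertext=GAHFC, RIGHT=1, LEFT=5

Answer: GAHFC 1 5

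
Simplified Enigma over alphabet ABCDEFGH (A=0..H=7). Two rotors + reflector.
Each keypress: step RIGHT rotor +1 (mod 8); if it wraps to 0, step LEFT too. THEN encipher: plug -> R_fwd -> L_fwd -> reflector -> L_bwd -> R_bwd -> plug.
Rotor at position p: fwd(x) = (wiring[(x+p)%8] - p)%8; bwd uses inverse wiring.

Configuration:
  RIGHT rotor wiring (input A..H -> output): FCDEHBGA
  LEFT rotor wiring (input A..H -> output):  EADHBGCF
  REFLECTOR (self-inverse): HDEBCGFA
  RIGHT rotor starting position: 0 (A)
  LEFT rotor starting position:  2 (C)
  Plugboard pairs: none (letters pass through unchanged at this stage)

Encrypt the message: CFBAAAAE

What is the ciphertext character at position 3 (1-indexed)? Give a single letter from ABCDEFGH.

Char 1 ('C'): step: R->1, L=2; C->plug->C->R->D->L->E->refl->C->L'->G->R'->D->plug->D
Char 2 ('F'): step: R->2, L=2; F->plug->F->R->G->L->C->refl->E->L'->D->R'->G->plug->G
Char 3 ('B'): step: R->3, L=2; B->plug->B->R->E->L->A->refl->H->L'->C->R'->F->plug->F

F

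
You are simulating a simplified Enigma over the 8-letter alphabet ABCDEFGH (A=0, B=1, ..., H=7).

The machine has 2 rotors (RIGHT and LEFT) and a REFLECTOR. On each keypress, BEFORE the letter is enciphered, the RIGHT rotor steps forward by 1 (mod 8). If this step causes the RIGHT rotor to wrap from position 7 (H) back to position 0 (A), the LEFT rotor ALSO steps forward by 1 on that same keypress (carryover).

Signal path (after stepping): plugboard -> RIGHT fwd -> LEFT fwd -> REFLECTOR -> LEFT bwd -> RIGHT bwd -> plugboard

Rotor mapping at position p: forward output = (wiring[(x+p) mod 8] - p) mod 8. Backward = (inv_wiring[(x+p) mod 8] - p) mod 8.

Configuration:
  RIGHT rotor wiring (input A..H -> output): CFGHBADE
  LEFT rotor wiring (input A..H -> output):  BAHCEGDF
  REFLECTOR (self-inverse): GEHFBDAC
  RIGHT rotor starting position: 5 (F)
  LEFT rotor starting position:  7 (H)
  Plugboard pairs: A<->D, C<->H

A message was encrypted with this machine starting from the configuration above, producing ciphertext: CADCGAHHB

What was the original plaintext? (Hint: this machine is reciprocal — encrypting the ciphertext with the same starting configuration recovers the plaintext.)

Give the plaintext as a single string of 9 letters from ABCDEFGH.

Answer: AFGBDDEBA

Derivation:
Char 1 ('C'): step: R->6, L=7; C->plug->H->R->C->L->B->refl->E->L'->H->R'->D->plug->A
Char 2 ('A'): step: R->7, L=7; A->plug->D->R->H->L->E->refl->B->L'->C->R'->F->plug->F
Char 3 ('D'): step: R->0, L->0 (L advanced); D->plug->A->R->C->L->H->refl->C->L'->D->R'->G->plug->G
Char 4 ('C'): step: R->1, L=0; C->plug->H->R->B->L->A->refl->G->L'->F->R'->B->plug->B
Char 5 ('G'): step: R->2, L=0; G->plug->G->R->A->L->B->refl->E->L'->E->R'->A->plug->D
Char 6 ('A'): step: R->3, L=0; A->plug->D->R->A->L->B->refl->E->L'->E->R'->A->plug->D
Char 7 ('H'): step: R->4, L=0; H->plug->C->R->H->L->F->refl->D->L'->G->R'->E->plug->E
Char 8 ('H'): step: R->5, L=0; H->plug->C->R->H->L->F->refl->D->L'->G->R'->B->plug->B
Char 9 ('B'): step: R->6, L=0; B->plug->B->R->G->L->D->refl->F->L'->H->R'->D->plug->A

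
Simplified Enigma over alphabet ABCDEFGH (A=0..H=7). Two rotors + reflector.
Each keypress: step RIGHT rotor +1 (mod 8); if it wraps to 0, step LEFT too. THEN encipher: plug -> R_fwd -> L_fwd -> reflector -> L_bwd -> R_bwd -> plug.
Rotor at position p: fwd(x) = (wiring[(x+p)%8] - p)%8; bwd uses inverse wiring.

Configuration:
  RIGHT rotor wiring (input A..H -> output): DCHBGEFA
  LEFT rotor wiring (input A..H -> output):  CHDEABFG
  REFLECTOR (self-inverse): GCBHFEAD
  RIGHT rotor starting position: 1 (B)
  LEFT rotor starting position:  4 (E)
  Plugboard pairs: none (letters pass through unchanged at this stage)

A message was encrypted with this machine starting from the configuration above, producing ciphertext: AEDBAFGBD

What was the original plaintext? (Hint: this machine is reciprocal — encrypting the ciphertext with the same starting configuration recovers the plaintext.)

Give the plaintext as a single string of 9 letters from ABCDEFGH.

Answer: FAEHDBDGC

Derivation:
Char 1 ('A'): step: R->2, L=4; A->plug->A->R->F->L->D->refl->H->L'->G->R'->F->plug->F
Char 2 ('E'): step: R->3, L=4; E->plug->E->R->F->L->D->refl->H->L'->G->R'->A->plug->A
Char 3 ('D'): step: R->4, L=4; D->plug->D->R->E->L->G->refl->A->L'->H->R'->E->plug->E
Char 4 ('B'): step: R->5, L=4; B->plug->B->R->A->L->E->refl->F->L'->B->R'->H->plug->H
Char 5 ('A'): step: R->6, L=4; A->plug->A->R->H->L->A->refl->G->L'->E->R'->D->plug->D
Char 6 ('F'): step: R->7, L=4; F->plug->F->R->H->L->A->refl->G->L'->E->R'->B->plug->B
Char 7 ('G'): step: R->0, L->5 (L advanced); G->plug->G->R->F->L->G->refl->A->L'->B->R'->D->plug->D
Char 8 ('B'): step: R->1, L=5; B->plug->B->R->G->L->H->refl->D->L'->H->R'->G->plug->G
Char 9 ('D'): step: R->2, L=5; D->plug->D->R->C->L->B->refl->C->L'->E->R'->C->plug->C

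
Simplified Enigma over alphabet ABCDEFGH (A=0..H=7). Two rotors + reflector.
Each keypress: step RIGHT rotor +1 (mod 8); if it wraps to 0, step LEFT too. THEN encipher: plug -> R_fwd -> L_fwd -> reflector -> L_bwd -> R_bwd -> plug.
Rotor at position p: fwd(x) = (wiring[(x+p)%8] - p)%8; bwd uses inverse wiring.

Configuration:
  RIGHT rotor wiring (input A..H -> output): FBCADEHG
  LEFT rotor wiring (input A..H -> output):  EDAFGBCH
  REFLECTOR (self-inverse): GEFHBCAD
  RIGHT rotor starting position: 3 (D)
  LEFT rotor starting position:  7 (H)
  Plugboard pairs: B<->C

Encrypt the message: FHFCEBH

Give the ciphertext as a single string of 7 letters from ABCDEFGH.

Answer: ABDEHCB

Derivation:
Char 1 ('F'): step: R->4, L=7; F->plug->F->R->F->L->H->refl->D->L'->H->R'->A->plug->A
Char 2 ('H'): step: R->5, L=7; H->plug->H->R->G->L->C->refl->F->L'->B->R'->C->plug->B
Char 3 ('F'): step: R->6, L=7; F->plug->F->R->C->L->E->refl->B->L'->D->R'->D->plug->D
Char 4 ('C'): step: R->7, L=7; C->plug->B->R->G->L->C->refl->F->L'->B->R'->E->plug->E
Char 5 ('E'): step: R->0, L->0 (L advanced); E->plug->E->R->D->L->F->refl->C->L'->G->R'->H->plug->H
Char 6 ('B'): step: R->1, L=0; B->plug->C->R->H->L->H->refl->D->L'->B->R'->B->plug->C
Char 7 ('H'): step: R->2, L=0; H->plug->H->R->H->L->H->refl->D->L'->B->R'->C->plug->B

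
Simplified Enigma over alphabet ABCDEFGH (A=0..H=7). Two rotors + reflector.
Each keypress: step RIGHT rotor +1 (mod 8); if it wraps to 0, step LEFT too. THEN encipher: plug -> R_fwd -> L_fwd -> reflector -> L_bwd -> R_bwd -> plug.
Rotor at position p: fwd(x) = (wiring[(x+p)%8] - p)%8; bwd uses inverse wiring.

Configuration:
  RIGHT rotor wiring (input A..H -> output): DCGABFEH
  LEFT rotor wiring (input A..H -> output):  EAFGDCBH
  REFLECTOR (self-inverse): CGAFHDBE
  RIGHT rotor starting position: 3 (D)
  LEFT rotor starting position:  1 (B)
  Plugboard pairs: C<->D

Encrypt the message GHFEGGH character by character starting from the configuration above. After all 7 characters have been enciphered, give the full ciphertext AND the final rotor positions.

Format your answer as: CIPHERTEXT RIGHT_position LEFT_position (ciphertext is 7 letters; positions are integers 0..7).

Answer: ECHAEFF 2 2

Derivation:
Char 1 ('G'): step: R->4, L=1; G->plug->G->R->C->L->F->refl->D->L'->H->R'->E->plug->E
Char 2 ('H'): step: R->5, L=1; H->plug->H->R->E->L->B->refl->G->L'->G->R'->D->plug->C
Char 3 ('F'): step: R->6, L=1; F->plug->F->R->C->L->F->refl->D->L'->H->R'->H->plug->H
Char 4 ('E'): step: R->7, L=1; E->plug->E->R->B->L->E->refl->H->L'->A->R'->A->plug->A
Char 5 ('G'): step: R->0, L->2 (L advanced); G->plug->G->R->E->L->H->refl->E->L'->B->R'->E->plug->E
Char 6 ('G'): step: R->1, L=2; G->plug->G->R->G->L->C->refl->A->L'->D->R'->F->plug->F
Char 7 ('H'): step: R->2, L=2; H->plug->H->R->A->L->D->refl->F->L'->F->R'->F->plug->F
Final: ciphertext=ECHAEFF, RIGHT=2, LEFT=2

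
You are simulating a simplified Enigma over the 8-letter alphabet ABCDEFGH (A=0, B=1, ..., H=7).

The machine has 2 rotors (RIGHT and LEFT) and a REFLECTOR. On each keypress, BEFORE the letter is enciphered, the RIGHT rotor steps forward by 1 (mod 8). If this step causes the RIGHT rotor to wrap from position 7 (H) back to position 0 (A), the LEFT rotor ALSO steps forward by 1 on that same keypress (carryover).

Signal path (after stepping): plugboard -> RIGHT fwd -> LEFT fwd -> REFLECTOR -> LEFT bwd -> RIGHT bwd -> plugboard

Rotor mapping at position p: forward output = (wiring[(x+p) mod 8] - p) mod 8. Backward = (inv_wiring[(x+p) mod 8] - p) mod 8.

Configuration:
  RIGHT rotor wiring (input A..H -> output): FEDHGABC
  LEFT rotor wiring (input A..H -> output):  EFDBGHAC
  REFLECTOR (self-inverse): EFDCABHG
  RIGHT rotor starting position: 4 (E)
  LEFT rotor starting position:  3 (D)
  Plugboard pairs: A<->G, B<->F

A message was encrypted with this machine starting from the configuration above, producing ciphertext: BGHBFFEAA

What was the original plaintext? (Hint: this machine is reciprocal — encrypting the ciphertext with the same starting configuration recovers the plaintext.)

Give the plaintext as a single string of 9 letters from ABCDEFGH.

Answer: HEBAHECCF

Derivation:
Char 1 ('B'): step: R->5, L=3; B->plug->F->R->G->L->C->refl->D->L'->B->R'->H->plug->H
Char 2 ('G'): step: R->6, L=3; G->plug->A->R->D->L->F->refl->B->L'->F->R'->E->plug->E
Char 3 ('H'): step: R->7, L=3; H->plug->H->R->C->L->E->refl->A->L'->H->R'->F->plug->B
Char 4 ('B'): step: R->0, L->4 (L advanced); B->plug->F->R->A->L->C->refl->D->L'->B->R'->G->plug->A
Char 5 ('F'): step: R->1, L=4; F->plug->B->R->C->L->E->refl->A->L'->E->R'->H->plug->H
Char 6 ('F'): step: R->2, L=4; F->plug->B->R->F->L->B->refl->F->L'->H->R'->E->plug->E
Char 7 ('E'): step: R->3, L=4; E->plug->E->R->H->L->F->refl->B->L'->F->R'->C->plug->C
Char 8 ('A'): step: R->4, L=4; A->plug->G->R->H->L->F->refl->B->L'->F->R'->C->plug->C
Char 9 ('A'): step: R->5, L=4; A->plug->G->R->C->L->E->refl->A->L'->E->R'->B->plug->F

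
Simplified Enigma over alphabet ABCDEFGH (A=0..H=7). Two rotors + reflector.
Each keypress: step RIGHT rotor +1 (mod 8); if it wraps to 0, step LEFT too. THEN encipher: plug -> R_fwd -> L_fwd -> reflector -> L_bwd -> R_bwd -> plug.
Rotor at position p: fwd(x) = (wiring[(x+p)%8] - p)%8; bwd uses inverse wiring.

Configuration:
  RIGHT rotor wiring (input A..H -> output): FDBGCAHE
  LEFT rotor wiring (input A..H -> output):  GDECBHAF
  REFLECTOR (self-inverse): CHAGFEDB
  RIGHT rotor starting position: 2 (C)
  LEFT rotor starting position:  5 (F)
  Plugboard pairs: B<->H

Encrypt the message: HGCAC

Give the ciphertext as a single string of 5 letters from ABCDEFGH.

Answer: BCEGG

Derivation:
Char 1 ('H'): step: R->3, L=5; H->plug->B->R->H->L->E->refl->F->L'->G->R'->H->plug->B
Char 2 ('G'): step: R->4, L=5; G->plug->G->R->F->L->H->refl->B->L'->D->R'->C->plug->C
Char 3 ('C'): step: R->5, L=5; C->plug->C->R->H->L->E->refl->F->L'->G->R'->E->plug->E
Char 4 ('A'): step: R->6, L=5; A->plug->A->R->B->L->D->refl->G->L'->E->R'->G->plug->G
Char 5 ('C'): step: R->7, L=5; C->plug->C->R->E->L->G->refl->D->L'->B->R'->G->plug->G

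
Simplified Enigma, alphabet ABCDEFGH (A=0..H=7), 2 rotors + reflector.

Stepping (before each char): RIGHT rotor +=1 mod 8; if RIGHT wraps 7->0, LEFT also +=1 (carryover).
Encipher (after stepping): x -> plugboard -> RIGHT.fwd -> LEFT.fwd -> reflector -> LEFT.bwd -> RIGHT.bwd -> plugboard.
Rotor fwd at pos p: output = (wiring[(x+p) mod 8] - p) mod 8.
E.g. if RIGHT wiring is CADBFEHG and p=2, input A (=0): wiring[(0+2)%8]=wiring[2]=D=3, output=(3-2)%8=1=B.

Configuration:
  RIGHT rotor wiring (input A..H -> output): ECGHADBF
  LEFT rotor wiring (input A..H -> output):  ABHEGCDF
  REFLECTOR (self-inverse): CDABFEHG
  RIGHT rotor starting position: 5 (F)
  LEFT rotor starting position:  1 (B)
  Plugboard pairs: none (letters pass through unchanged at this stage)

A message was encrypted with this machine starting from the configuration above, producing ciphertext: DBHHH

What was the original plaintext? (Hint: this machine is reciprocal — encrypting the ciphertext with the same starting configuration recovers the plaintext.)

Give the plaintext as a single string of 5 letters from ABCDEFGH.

Answer: GEAAG

Derivation:
Char 1 ('D'): step: R->6, L=1; D->plug->D->R->E->L->B->refl->D->L'->C->R'->G->plug->G
Char 2 ('B'): step: R->7, L=1; B->plug->B->R->F->L->C->refl->A->L'->A->R'->E->plug->E
Char 3 ('H'): step: R->0, L->2 (L advanced); H->plug->H->R->F->L->D->refl->B->L'->E->R'->A->plug->A
Char 4 ('H'): step: R->1, L=2; H->plug->H->R->D->L->A->refl->C->L'->B->R'->A->plug->A
Char 5 ('H'): step: R->2, L=2; H->plug->H->R->A->L->F->refl->E->L'->C->R'->G->plug->G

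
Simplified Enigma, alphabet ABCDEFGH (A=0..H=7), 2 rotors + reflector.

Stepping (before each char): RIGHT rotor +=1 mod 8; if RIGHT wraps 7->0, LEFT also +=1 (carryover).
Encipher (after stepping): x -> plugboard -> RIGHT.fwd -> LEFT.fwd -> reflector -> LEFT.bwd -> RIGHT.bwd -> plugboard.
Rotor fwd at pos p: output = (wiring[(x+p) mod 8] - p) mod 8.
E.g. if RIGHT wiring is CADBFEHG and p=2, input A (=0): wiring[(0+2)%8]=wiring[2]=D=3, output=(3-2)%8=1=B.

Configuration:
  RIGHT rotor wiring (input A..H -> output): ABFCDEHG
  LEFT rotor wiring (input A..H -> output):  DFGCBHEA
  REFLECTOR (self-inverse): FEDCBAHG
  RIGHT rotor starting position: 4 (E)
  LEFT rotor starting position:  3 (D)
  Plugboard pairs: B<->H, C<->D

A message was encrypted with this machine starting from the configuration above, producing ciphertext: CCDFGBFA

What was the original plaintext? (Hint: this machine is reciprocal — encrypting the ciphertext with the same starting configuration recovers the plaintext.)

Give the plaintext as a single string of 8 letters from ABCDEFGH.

Char 1 ('C'): step: R->5, L=3; C->plug->D->R->D->L->B->refl->E->L'->C->R'->B->plug->H
Char 2 ('C'): step: R->6, L=3; C->plug->D->R->D->L->B->refl->E->L'->C->R'->C->plug->D
Char 3 ('D'): step: R->7, L=3; D->plug->C->R->C->L->E->refl->B->L'->D->R'->E->plug->E
Char 4 ('F'): step: R->0, L->4 (L advanced); F->plug->F->R->E->L->H->refl->G->L'->H->R'->G->plug->G
Char 5 ('G'): step: R->1, L=4; G->plug->G->R->F->L->B->refl->E->L'->D->R'->E->plug->E
Char 6 ('B'): step: R->2, L=4; B->plug->H->R->H->L->G->refl->H->L'->E->R'->F->plug->F
Char 7 ('F'): step: R->3, L=4; F->plug->F->R->F->L->B->refl->E->L'->D->R'->E->plug->E
Char 8 ('A'): step: R->4, L=4; A->plug->A->R->H->L->G->refl->H->L'->E->R'->E->plug->E

Answer: HDEGEFEE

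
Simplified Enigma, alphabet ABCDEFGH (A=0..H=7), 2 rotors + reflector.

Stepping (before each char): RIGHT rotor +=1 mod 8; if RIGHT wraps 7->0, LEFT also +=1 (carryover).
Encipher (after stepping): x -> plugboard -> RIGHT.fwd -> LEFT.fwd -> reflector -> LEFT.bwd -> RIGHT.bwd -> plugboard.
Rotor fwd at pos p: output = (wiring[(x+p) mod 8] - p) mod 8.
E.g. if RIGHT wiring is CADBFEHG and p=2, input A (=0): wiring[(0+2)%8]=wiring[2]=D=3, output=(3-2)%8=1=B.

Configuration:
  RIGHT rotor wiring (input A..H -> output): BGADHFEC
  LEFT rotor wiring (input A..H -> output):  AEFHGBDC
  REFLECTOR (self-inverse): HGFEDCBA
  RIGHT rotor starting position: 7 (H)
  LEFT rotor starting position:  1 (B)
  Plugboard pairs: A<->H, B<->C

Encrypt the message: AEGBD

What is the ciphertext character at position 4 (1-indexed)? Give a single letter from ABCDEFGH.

Char 1 ('A'): step: R->0, L->2 (L advanced); A->plug->H->R->C->L->E->refl->D->L'->A->R'->C->plug->B
Char 2 ('E'): step: R->1, L=2; E->plug->E->R->E->L->B->refl->G->L'->G->R'->D->plug->D
Char 3 ('G'): step: R->2, L=2; G->plug->G->R->H->L->C->refl->F->L'->B->R'->B->plug->C
Char 4 ('B'): step: R->3, L=2; B->plug->C->R->C->L->E->refl->D->L'->A->R'->A->plug->H

H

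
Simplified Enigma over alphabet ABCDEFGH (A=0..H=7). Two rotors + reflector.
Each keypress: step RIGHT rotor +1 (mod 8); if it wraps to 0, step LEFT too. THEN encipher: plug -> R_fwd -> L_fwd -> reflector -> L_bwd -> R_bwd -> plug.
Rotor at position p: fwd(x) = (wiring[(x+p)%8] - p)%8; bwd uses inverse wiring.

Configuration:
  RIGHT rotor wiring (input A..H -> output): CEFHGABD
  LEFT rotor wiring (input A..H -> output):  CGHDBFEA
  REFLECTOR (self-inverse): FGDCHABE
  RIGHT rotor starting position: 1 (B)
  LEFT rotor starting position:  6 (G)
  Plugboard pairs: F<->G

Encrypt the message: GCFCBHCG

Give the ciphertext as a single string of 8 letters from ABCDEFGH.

Answer: DBEHAGFC

Derivation:
Char 1 ('G'): step: R->2, L=6; G->plug->F->R->B->L->C->refl->D->L'->G->R'->D->plug->D
Char 2 ('C'): step: R->3, L=6; C->plug->C->R->F->L->F->refl->A->L'->D->R'->B->plug->B
Char 3 ('F'): step: R->4, L=6; F->plug->G->R->B->L->C->refl->D->L'->G->R'->E->plug->E
Char 4 ('C'): step: R->5, L=6; C->plug->C->R->G->L->D->refl->C->L'->B->R'->H->plug->H
Char 5 ('B'): step: R->6, L=6; B->plug->B->R->F->L->F->refl->A->L'->D->R'->A->plug->A
Char 6 ('H'): step: R->7, L=6; H->plug->H->R->C->L->E->refl->H->L'->H->R'->F->plug->G
Char 7 ('C'): step: R->0, L->7 (L advanced); C->plug->C->R->F->L->C->refl->D->L'->B->R'->G->plug->F
Char 8 ('G'): step: R->1, L=7; G->plug->F->R->A->L->B->refl->G->L'->G->R'->C->plug->C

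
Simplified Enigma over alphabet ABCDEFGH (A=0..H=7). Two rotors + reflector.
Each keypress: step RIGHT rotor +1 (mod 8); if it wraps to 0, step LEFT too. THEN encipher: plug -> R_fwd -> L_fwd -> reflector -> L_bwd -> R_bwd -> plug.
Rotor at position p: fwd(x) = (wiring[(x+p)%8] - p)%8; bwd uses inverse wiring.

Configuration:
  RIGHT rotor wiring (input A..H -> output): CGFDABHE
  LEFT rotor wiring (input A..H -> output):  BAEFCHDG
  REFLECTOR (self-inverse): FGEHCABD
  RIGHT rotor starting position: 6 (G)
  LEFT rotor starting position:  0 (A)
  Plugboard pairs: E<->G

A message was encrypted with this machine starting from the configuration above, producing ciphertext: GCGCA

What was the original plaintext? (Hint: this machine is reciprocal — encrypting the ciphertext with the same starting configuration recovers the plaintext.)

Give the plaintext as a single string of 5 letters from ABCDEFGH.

Char 1 ('G'): step: R->7, L=0; G->plug->E->R->E->L->C->refl->E->L'->C->R'->G->plug->E
Char 2 ('C'): step: R->0, L->1 (L advanced); C->plug->C->R->F->L->C->refl->E->L'->C->R'->A->plug->A
Char 3 ('G'): step: R->1, L=1; G->plug->E->R->A->L->H->refl->D->L'->B->R'->H->plug->H
Char 4 ('C'): step: R->2, L=1; C->plug->C->R->G->L->F->refl->A->L'->H->R'->D->plug->D
Char 5 ('A'): step: R->3, L=1; A->plug->A->R->A->L->H->refl->D->L'->B->R'->E->plug->G

Answer: EAHDG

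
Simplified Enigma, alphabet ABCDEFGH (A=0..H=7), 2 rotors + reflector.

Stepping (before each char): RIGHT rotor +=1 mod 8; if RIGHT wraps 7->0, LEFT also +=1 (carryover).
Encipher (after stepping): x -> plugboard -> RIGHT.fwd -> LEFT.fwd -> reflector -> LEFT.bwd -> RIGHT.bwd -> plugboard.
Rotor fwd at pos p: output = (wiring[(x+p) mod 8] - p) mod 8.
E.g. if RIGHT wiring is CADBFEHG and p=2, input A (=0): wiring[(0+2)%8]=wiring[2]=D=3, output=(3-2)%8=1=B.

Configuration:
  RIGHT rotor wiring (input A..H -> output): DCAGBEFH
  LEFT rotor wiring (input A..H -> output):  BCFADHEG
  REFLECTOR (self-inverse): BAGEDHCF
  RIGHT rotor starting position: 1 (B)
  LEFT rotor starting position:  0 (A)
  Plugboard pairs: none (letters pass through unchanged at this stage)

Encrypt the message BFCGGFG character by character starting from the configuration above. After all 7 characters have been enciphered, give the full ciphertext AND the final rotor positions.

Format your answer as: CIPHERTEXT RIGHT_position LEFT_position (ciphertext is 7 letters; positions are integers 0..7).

Answer: AAEAFGE 0 1

Derivation:
Char 1 ('B'): step: R->2, L=0; B->plug->B->R->E->L->D->refl->E->L'->G->R'->A->plug->A
Char 2 ('F'): step: R->3, L=0; F->plug->F->R->A->L->B->refl->A->L'->D->R'->A->plug->A
Char 3 ('C'): step: R->4, L=0; C->plug->C->R->B->L->C->refl->G->L'->H->R'->E->plug->E
Char 4 ('G'): step: R->5, L=0; G->plug->G->R->B->L->C->refl->G->L'->H->R'->A->plug->A
Char 5 ('G'): step: R->6, L=0; G->plug->G->R->D->L->A->refl->B->L'->A->R'->F->plug->F
Char 6 ('F'): step: R->7, L=0; F->plug->F->R->C->L->F->refl->H->L'->F->R'->G->plug->G
Char 7 ('G'): step: R->0, L->1 (L advanced); G->plug->G->R->F->L->D->refl->E->L'->B->R'->E->plug->E
Final: ciphertext=AAEAFGE, RIGHT=0, LEFT=1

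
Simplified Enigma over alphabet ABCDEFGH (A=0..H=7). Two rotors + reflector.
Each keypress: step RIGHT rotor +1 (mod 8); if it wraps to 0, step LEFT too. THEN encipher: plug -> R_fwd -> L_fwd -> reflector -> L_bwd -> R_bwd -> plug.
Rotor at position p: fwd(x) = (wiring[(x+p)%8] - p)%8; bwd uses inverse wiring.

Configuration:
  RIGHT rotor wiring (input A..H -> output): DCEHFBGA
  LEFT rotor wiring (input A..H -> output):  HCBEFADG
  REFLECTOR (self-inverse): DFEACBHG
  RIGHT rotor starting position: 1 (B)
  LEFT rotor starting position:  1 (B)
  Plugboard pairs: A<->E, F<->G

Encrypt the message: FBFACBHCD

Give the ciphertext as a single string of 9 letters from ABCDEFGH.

Char 1 ('F'): step: R->2, L=1; F->plug->G->R->B->L->A->refl->D->L'->C->R'->A->plug->E
Char 2 ('B'): step: R->3, L=1; B->plug->B->R->C->L->D->refl->A->L'->B->R'->H->plug->H
Char 3 ('F'): step: R->4, L=1; F->plug->G->R->A->L->B->refl->F->L'->G->R'->F->plug->G
Char 4 ('A'): step: R->5, L=1; A->plug->E->R->F->L->C->refl->E->L'->D->R'->C->plug->C
Char 5 ('C'): step: R->6, L=1; C->plug->C->R->F->L->C->refl->E->L'->D->R'->H->plug->H
Char 6 ('B'): step: R->7, L=1; B->plug->B->R->E->L->H->refl->G->L'->H->R'->H->plug->H
Char 7 ('H'): step: R->0, L->2 (L advanced); H->plug->H->R->A->L->H->refl->G->L'->D->R'->A->plug->E
Char 8 ('C'): step: R->1, L=2; C->plug->C->R->G->L->F->refl->B->L'->E->R'->D->plug->D
Char 9 ('D'): step: R->2, L=2; D->plug->D->R->H->L->A->refl->D->L'->C->R'->A->plug->E

Answer: EHGCHHEDE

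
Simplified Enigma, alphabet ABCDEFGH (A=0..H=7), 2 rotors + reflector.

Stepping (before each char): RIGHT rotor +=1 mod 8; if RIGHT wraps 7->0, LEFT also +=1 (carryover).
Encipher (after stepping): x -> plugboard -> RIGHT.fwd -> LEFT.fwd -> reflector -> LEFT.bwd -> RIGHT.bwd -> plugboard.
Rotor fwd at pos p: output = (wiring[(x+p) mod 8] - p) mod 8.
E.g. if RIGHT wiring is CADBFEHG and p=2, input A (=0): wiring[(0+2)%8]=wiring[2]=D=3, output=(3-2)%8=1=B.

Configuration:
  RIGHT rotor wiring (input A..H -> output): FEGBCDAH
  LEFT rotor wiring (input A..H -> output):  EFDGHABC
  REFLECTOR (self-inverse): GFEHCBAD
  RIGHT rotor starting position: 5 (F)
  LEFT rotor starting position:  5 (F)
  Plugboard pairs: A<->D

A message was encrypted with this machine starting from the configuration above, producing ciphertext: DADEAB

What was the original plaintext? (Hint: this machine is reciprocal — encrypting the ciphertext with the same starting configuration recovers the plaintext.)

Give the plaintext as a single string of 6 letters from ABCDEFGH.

Char 1 ('D'): step: R->6, L=5; D->plug->A->R->C->L->F->refl->B->L'->G->R'->D->plug->A
Char 2 ('A'): step: R->7, L=5; A->plug->D->R->H->L->C->refl->E->L'->B->R'->H->plug->H
Char 3 ('D'): step: R->0, L->6 (L advanced); D->plug->A->R->F->L->A->refl->G->L'->C->R'->E->plug->E
Char 4 ('E'): step: R->1, L=6; E->plug->E->R->C->L->G->refl->A->L'->F->R'->B->plug->B
Char 5 ('A'): step: R->2, L=6; A->plug->D->R->B->L->E->refl->C->L'->H->R'->B->plug->B
Char 6 ('B'): step: R->3, L=6; B->plug->B->R->H->L->C->refl->E->L'->B->R'->G->plug->G

Answer: AHEBBG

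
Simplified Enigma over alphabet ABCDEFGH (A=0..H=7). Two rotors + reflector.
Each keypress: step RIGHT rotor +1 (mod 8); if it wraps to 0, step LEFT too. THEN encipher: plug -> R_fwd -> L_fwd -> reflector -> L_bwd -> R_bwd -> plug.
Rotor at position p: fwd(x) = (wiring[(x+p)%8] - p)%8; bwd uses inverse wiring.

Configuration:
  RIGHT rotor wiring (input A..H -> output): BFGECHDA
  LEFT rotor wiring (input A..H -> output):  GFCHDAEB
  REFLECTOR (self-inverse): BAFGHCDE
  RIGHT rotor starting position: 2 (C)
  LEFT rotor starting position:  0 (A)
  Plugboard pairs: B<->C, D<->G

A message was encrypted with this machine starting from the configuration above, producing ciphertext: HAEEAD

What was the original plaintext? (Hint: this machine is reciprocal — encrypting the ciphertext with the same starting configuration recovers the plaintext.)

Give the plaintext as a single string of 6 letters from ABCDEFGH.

Char 1 ('H'): step: R->3, L=0; H->plug->H->R->D->L->H->refl->E->L'->G->R'->F->plug->F
Char 2 ('A'): step: R->4, L=0; A->plug->A->R->G->L->E->refl->H->L'->D->R'->B->plug->C
Char 3 ('E'): step: R->5, L=0; E->plug->E->R->A->L->G->refl->D->L'->E->R'->D->plug->G
Char 4 ('E'): step: R->6, L=0; E->plug->E->R->A->L->G->refl->D->L'->E->R'->G->plug->D
Char 5 ('A'): step: R->7, L=0; A->plug->A->R->B->L->F->refl->C->L'->C->R'->B->plug->C
Char 6 ('D'): step: R->0, L->1 (L advanced); D->plug->G->R->D->L->C->refl->F->L'->H->R'->F->plug->F

Answer: FCGDCF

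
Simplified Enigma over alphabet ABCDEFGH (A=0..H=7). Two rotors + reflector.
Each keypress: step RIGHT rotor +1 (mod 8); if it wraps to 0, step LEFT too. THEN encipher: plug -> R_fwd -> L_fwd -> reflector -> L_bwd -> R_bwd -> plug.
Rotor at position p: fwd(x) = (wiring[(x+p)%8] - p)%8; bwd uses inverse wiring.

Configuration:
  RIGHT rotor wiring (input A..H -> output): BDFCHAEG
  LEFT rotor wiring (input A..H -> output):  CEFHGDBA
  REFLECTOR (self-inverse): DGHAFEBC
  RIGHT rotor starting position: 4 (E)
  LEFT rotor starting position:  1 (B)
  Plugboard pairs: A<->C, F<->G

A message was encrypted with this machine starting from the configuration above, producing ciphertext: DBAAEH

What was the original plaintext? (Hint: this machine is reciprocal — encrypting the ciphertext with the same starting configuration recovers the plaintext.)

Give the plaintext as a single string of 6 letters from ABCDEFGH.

Char 1 ('D'): step: R->5, L=1; D->plug->D->R->E->L->C->refl->H->L'->G->R'->E->plug->E
Char 2 ('B'): step: R->6, L=1; B->plug->B->R->A->L->D->refl->A->L'->F->R'->D->plug->D
Char 3 ('A'): step: R->7, L=1; A->plug->C->R->E->L->C->refl->H->L'->G->R'->D->plug->D
Char 4 ('A'): step: R->0, L->2 (L advanced); A->plug->C->R->F->L->G->refl->B->L'->D->R'->B->plug->B
Char 5 ('E'): step: R->1, L=2; E->plug->E->R->H->L->C->refl->H->L'->E->R'->B->plug->B
Char 6 ('H'): step: R->2, L=2; H->plug->H->R->B->L->F->refl->E->L'->C->R'->E->plug->E

Answer: EDDBBE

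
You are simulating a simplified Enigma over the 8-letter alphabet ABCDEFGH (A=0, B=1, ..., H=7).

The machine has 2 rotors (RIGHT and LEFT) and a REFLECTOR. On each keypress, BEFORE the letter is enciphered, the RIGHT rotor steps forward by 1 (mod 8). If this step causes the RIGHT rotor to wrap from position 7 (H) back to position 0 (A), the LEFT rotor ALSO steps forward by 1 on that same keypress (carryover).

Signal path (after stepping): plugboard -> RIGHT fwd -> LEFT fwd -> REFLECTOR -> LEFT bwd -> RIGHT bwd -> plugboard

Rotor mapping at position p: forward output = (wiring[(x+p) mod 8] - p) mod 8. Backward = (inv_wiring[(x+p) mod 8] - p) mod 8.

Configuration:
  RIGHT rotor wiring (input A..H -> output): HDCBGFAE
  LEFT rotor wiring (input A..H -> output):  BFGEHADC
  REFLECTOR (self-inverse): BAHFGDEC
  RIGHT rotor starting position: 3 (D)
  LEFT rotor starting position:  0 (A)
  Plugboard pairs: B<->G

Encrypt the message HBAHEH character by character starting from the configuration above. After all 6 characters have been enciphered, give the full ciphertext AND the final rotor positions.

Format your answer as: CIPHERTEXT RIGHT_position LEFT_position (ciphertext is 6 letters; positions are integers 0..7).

Answer: DCFBAF 1 1

Derivation:
Char 1 ('H'): step: R->4, L=0; H->plug->H->R->F->L->A->refl->B->L'->A->R'->D->plug->D
Char 2 ('B'): step: R->5, L=0; B->plug->G->R->E->L->H->refl->C->L'->H->R'->C->plug->C
Char 3 ('A'): step: R->6, L=0; A->plug->A->R->C->L->G->refl->E->L'->D->R'->F->plug->F
Char 4 ('H'): step: R->7, L=0; H->plug->H->R->B->L->F->refl->D->L'->G->R'->G->plug->B
Char 5 ('E'): step: R->0, L->1 (L advanced); E->plug->E->R->G->L->B->refl->A->L'->H->R'->A->plug->A
Char 6 ('H'): step: R->1, L=1; H->plug->H->R->G->L->B->refl->A->L'->H->R'->F->plug->F
Final: ciphertext=DCFBAF, RIGHT=1, LEFT=1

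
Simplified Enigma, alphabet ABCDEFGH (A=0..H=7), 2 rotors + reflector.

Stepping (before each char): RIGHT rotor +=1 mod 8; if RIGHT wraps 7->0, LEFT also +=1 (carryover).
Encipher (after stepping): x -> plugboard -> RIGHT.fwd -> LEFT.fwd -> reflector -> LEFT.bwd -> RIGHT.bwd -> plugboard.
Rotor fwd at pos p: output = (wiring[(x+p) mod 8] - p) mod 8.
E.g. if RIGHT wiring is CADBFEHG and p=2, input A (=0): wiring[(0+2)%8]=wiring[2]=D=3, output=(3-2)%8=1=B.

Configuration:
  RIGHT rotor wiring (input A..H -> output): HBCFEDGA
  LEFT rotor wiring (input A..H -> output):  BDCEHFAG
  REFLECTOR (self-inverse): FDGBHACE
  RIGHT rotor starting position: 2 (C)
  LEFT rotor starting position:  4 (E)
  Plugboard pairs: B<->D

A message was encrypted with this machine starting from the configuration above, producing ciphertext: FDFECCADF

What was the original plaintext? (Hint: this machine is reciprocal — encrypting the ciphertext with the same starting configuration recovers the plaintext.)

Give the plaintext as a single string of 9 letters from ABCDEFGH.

Char 1 ('F'): step: R->3, L=4; F->plug->F->R->E->L->F->refl->A->L'->H->R'->H->plug->H
Char 2 ('D'): step: R->4, L=4; D->plug->B->R->H->L->A->refl->F->L'->E->R'->D->plug->B
Char 3 ('F'): step: R->5, L=4; F->plug->F->R->F->L->H->refl->E->L'->C->R'->D->plug->B
Char 4 ('E'): step: R->6, L=4; E->plug->E->R->E->L->F->refl->A->L'->H->R'->F->plug->F
Char 5 ('C'): step: R->7, L=4; C->plug->C->R->C->L->E->refl->H->L'->F->R'->F->plug->F
Char 6 ('C'): step: R->0, L->5 (L advanced); C->plug->C->R->C->L->B->refl->D->L'->B->R'->B->plug->D
Char 7 ('A'): step: R->1, L=5; A->plug->A->R->A->L->A->refl->F->L'->F->R'->F->plug->F
Char 8 ('D'): step: R->2, L=5; D->plug->B->R->D->L->E->refl->H->L'->G->R'->F->plug->F
Char 9 ('F'): step: R->3, L=5; F->plug->F->R->E->L->G->refl->C->L'->H->R'->H->plug->H

Answer: HBBFFDFFH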